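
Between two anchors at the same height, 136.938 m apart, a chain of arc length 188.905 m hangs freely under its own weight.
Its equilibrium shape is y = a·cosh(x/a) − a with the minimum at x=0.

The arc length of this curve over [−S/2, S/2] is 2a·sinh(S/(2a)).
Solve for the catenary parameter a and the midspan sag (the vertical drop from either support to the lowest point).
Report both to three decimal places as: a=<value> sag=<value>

a=47.761 sag=58.080

seed: a₀ = √(S³/(24(L−S))) = √(136.938³/(24·51.967)) = 45.374988
iter 1: u=1.508959  f(a)=+6.247e+00  f'(a)=-2.856e+00  a ← 45.374988 − (+6.247e+00/-2.856e+00) = 47.562193
iter 2: u=1.439568  f(a)=+4.801e-01  f'(a)=-2.433e+00  a ← 47.562193 − (+4.801e-01/-2.433e+00) = 47.759553
iter 3: u=1.433619  f(a)=+3.357e-03  f'(a)=-2.399e+00  a ← 47.759553 − (+3.357e-03/-2.399e+00) = 47.760952
iter 4: u=1.433577  f(a)=+1.667e-07  f'(a)=-2.399e+00  a ← 47.760952 − (+1.667e-07/-2.399e+00) = 47.760953
iter 5: u=1.433577  f(a)=+2.842e-14  f'(a)=-2.399e+00  a ← 47.760953 − (+2.842e-14/-2.399e+00) = 47.760953
converged: |Δa| < 1e-12 after 5 iterations
sag = a·(cosh(S/(2a)) − 1) = 47.760953·(cosh(1.433577) − 1) = 58.080360
T_max/T_min = cosh(S/(2a)) = 2.216064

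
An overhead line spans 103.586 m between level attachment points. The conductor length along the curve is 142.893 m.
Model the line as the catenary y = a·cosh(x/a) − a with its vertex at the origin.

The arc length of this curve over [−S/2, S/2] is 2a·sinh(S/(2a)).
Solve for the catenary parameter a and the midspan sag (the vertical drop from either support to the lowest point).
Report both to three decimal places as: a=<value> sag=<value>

a=36.130 sag=43.932

seed: a₀ = √(S³/(24(L−S))) = √(103.586³/(24·39.307)) = 34.325038
iter 1: u=1.508899  f(a)=+4.725e+00  f'(a)=-2.856e+00  a ← 34.325038 − (+4.725e+00/-2.856e+00) = 35.979491
iter 2: u=1.439515  f(a)=+3.631e-01  f'(a)=-2.432e+00  a ← 35.979491 − (+3.631e-01/-2.432e+00) = 36.128767
iter 3: u=1.433567  f(a)=+2.539e-03  f'(a)=-2.399e+00  a ← 36.128767 − (+2.539e-03/-2.399e+00) = 36.129825
iter 4: u=1.433525  f(a)=+1.260e-07  f'(a)=-2.398e+00  a ← 36.129825 − (+1.260e-07/-2.398e+00) = 36.129825
iter 5: u=1.433525  f(a)=+2.842e-14  f'(a)=-2.398e+00  a ← 36.129825 − (+2.842e-14/-2.398e+00) = 36.129825
converged: |Δa| < 1e-12 after 5 iterations
sag = a·(cosh(S/(2a)) − 1) = 36.129825·(cosh(1.433525) − 1) = 43.932442
T_max/T_min = cosh(S/(2a)) = 2.215961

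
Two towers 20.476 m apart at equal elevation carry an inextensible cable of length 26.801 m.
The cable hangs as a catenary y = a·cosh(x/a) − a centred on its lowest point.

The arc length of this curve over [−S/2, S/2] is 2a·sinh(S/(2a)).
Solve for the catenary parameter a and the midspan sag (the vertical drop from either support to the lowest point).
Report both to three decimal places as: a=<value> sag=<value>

a=7.847 sag=7.682

seed: a₀ = √(S³/(24(L−S))) = √(20.476³/(24·6.325)) = 7.520242
iter 1: u=1.361392  f(a)=+6.127e-01  f'(a)=-2.015e+00  a ← 7.520242 − (+6.127e-01/-2.015e+00) = 7.824262
iter 2: u=1.308494  f(a)=+3.911e-02  f'(a)=-1.765e+00  a ← 7.824262 − (+3.911e-02/-1.765e+00) = 7.846416
iter 3: u=1.304799  f(a)=+1.834e-04  f'(a)=-1.749e+00  a ← 7.846416 − (+1.834e-04/-1.749e+00) = 7.846521
iter 4: u=1.304782  f(a)=+4.077e-09  f'(a)=-1.749e+00  a ← 7.846521 − (+4.077e-09/-1.749e+00) = 7.846521
iter 5: u=1.304782  f(a)=-7.105e-15  f'(a)=-1.749e+00  a ← 7.846521 − (-7.105e-15/-1.749e+00) = 7.846521
converged: |Δa| < 1e-12 after 5 iterations
sag = a·(cosh(S/(2a)) − 1) = 7.846521·(cosh(1.304782) − 1) = 7.682204
T_max/T_min = cosh(S/(2a)) = 1.979059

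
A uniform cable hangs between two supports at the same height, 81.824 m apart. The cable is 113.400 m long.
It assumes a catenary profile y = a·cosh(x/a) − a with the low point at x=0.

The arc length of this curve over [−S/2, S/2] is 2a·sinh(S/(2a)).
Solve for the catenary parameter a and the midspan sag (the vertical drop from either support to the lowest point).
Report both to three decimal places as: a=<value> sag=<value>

a=28.323 sag=35.058

seed: a₀ = √(S³/(24(L−S))) = √(81.824³/(24·31.576)) = 26.886662
iter 1: u=1.521647  f(a)=+3.864e+00  f'(a)=-2.940e+00  a ← 26.886662 − (+3.864e+00/-2.940e+00) = 28.201018
iter 2: u=1.450728  f(a)=+3.014e-01  f'(a)=-2.497e+00  a ← 28.201018 − (+3.014e-01/-2.497e+00) = 28.321701
iter 3: u=1.444546  f(a)=+2.177e-03  f'(a)=-2.461e+00  a ← 28.321701 − (+2.177e-03/-2.461e+00) = 28.322586
iter 4: u=1.444501  f(a)=+1.154e-07  f'(a)=-2.461e+00  a ← 28.322586 − (+1.154e-07/-2.461e+00) = 28.322586
iter 5: u=1.444501  f(a)=+0.000e+00  f'(a)=-2.461e+00  a ← 28.322586 − (+0.000e+00/-2.461e+00) = 28.322586
converged: |Δa| < 1e-12 after 5 iterations
sag = a·(cosh(S/(2a)) − 1) = 28.322586·(cosh(1.444501) − 1) = 35.057686
T_max/T_min = cosh(S/(2a)) = 2.237800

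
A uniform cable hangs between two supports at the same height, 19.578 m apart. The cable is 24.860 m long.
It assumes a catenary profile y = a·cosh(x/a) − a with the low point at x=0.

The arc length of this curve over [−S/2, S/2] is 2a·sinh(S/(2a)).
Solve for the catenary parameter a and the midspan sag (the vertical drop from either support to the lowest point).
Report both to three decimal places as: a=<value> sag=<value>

seed: a₀ = √(S³/(24(L−S))) = √(19.578³/(24·5.282)) = 7.693920
iter 1: u=1.272303  f(a)=+4.444e-01  f'(a)=-1.609e+00  a ← 7.693920 − (+4.444e-01/-1.609e+00) = 7.970176
iter 2: u=1.228204  f(a)=+2.505e-02  f'(a)=-1.432e+00  a ← 7.970176 − (+2.505e-02/-1.432e+00) = 7.987674
iter 3: u=1.225513  f(a)=+9.018e-05  f'(a)=-1.422e+00  a ← 7.987674 − (+9.018e-05/-1.422e+00) = 7.987738
iter 4: u=1.225503  f(a)=+1.178e-09  f'(a)=-1.421e+00  a ← 7.987738 − (+1.178e-09/-1.421e+00) = 7.987738
iter 5: u=1.225503  f(a)=+0.000e+00  f'(a)=-1.421e+00  a ← 7.987738 − (+0.000e+00/-1.421e+00) = 7.987738
converged: |Δa| < 1e-12 after 5 iterations
sag = a·(cosh(S/(2a)) − 1) = 7.987738·(cosh(1.225503) − 1) = 6.787541
T_max/T_min = cosh(S/(2a)) = 1.849745

a=7.988 sag=6.788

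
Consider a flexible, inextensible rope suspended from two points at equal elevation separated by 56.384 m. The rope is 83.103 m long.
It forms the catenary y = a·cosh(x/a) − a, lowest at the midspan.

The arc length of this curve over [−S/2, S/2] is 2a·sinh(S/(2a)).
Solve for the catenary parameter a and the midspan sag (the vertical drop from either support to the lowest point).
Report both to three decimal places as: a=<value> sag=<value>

seed: a₀ = √(S³/(24(L−S))) = √(56.384³/(24·26.719)) = 16.719300
iter 1: u=1.686195  f(a)=+4.066e+00  f'(a)=-4.202e+00  a ← 16.719300 − (+4.066e+00/-4.202e+00) = 17.686881
iter 2: u=1.593950  f(a)=+3.797e-01  f'(a)=-3.451e+00  a ← 17.686881 − (+3.797e-01/-3.451e+00) = 17.796902
iter 3: u=1.584096  f(a)=+4.064e-03  f'(a)=-3.377e+00  a ← 17.796902 − (+4.064e-03/-3.377e+00) = 17.798106
iter 4: u=1.583989  f(a)=+4.765e-07  f'(a)=-3.377e+00  a ← 17.798106 − (+4.765e-07/-3.377e+00) = 17.798106
iter 5: u=1.583989  f(a)=-1.421e-14  f'(a)=-3.377e+00  a ← 17.798106 − (-1.421e-14/-3.377e+00) = 17.798106
converged: |Δa| < 1e-12 after 5 iterations
sag = a·(cosh(S/(2a)) − 1) = 17.798106·(cosh(1.583989) − 1) = 27.404767
T_max/T_min = cosh(S/(2a)) = 2.539758

a=17.798 sag=27.405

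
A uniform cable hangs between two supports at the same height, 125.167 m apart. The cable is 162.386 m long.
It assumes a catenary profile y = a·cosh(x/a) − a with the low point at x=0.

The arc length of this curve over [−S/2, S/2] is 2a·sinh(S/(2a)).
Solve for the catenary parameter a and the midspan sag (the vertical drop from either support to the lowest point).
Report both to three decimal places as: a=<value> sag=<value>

seed: a₀ = √(S³/(24(L−S))) = √(125.167³/(24·37.219)) = 46.854013
iter 1: u=1.335713  f(a)=+3.465e+00  f'(a)=-1.891e+00  a ← 46.854013 − (+3.465e+00/-1.891e+00) = 48.686407
iter 2: u=1.285441  f(a)=+2.136e-01  f'(a)=-1.664e+00  a ← 48.686407 − (+2.136e-01/-1.664e+00) = 48.814769
iter 3: u=1.282061  f(a)=+9.301e-04  f'(a)=-1.650e+00  a ← 48.814769 − (+9.301e-04/-1.650e+00) = 48.815333
iter 4: u=1.282046  f(a)=+1.780e-08  f'(a)=-1.650e+00  a ← 48.815333 − (+1.780e-08/-1.650e+00) = 48.815333
iter 5: u=1.282046  f(a)=+0.000e+00  f'(a)=-1.650e+00  a ← 48.815333 − (+0.000e+00/-1.650e+00) = 48.815333
converged: |Δa| < 1e-12 after 5 iterations
sag = a·(cosh(S/(2a)) − 1) = 48.815333·(cosh(1.282046) − 1) = 45.922410
T_max/T_min = cosh(S/(2a)) = 1.940737

a=48.815 sag=45.922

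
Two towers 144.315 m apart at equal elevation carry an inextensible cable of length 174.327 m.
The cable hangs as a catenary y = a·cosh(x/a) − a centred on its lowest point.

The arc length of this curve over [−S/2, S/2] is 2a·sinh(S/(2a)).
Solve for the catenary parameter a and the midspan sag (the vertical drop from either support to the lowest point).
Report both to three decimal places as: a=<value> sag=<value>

a=66.523 sag=43.126

seed: a₀ = √(S³/(24(L−S))) = √(144.315³/(24·30.012)) = 64.597264
iter 1: u=1.117036  f(a)=+1.929e+00  f'(a)=-1.050e+00  a ← 64.597264 − (+1.929e+00/-1.050e+00) = 66.433652
iter 2: u=1.086159  f(a)=+8.532e-02  f'(a)=-9.594e-01  a ← 66.433652 − (+8.532e-02/-9.594e-01) = 66.522581
iter 3: u=1.084707  f(a)=+1.840e-04  f'(a)=-9.552e-01  a ← 66.522581 − (+1.840e-04/-9.552e-01) = 66.522774
iter 4: u=1.084704  f(a)=+8.598e-10  f'(a)=-9.552e-01  a ← 66.522774 − (+8.598e-10/-9.552e-01) = 66.522774
iter 5: u=1.084704  f(a)=+2.842e-14  f'(a)=-9.552e-01  a ← 66.522774 − (+2.842e-14/-9.552e-01) = 66.522774
converged: |Δa| < 1e-12 after 5 iterations
sag = a·(cosh(S/(2a)) − 1) = 66.522774·(cosh(1.084704) − 1) = 43.125551
T_max/T_min = cosh(S/(2a)) = 1.648283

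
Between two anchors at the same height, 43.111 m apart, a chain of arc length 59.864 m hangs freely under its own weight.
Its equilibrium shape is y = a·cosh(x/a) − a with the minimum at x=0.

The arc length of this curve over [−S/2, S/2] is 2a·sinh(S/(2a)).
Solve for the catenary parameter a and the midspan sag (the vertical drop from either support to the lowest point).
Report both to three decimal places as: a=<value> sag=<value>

a=14.875 sag=18.549

seed: a₀ = √(S³/(24(L−S))) = √(43.111³/(24·16.753)) = 14.116604
iter 1: u=1.526961  f(a)=+2.065e+00  f'(a)=-2.975e+00  a ← 14.116604 − (+2.065e+00/-2.975e+00) = 14.810737
iter 2: u=1.455397  f(a)=+1.621e-01  f'(a)=-2.525e+00  a ← 14.810737 − (+1.621e-01/-2.525e+00) = 14.874935
iter 3: u=1.449116  f(a)=+1.187e-03  f'(a)=-2.488e+00  a ← 14.874935 − (+1.187e-03/-2.488e+00) = 14.875412
iter 4: u=1.449069  f(a)=+6.461e-08  f'(a)=-2.488e+00  a ← 14.875412 − (+6.461e-08/-2.488e+00) = 14.875412
iter 5: u=1.449069  f(a)=+0.000e+00  f'(a)=-2.488e+00  a ← 14.875412 − (+0.000e+00/-2.488e+00) = 14.875412
converged: |Δa| < 1e-12 after 5 iterations
sag = a·(cosh(S/(2a)) − 1) = 14.875412·(cosh(1.449069) − 1) = 18.549167
T_max/T_min = cosh(S/(2a)) = 2.246968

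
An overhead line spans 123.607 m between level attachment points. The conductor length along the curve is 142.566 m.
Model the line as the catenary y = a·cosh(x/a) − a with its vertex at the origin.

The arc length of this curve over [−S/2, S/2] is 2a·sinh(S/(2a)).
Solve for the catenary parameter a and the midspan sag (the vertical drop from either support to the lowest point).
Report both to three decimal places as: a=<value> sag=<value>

a=65.857 sag=31.191

seed: a₀ = √(S³/(24(L−S))) = √(123.607³/(24·18.959)) = 64.424531
iter 1: u=0.959316  f(a)=+8.917e-01  f'(a)=-6.445e-01  a ← 64.424531 − (+8.917e-01/-6.445e-01) = 65.808072
iter 2: u=0.939148  f(a)=+2.954e-02  f'(a)=-6.025e-01  a ← 65.808072 − (+2.954e-02/-6.025e-01) = 65.857095
iter 3: u=0.938449  f(a)=+3.486e-05  f'(a)=-6.011e-01  a ← 65.857095 − (+3.486e-05/-6.011e-01) = 65.857153
iter 4: u=0.938448  f(a)=+4.871e-11  f'(a)=-6.011e-01  a ← 65.857153 − (+4.871e-11/-6.011e-01) = 65.857153
iter 5: u=0.938448  f(a)=+0.000e+00  f'(a)=-6.011e-01  a ← 65.857153 − (+0.000e+00/-6.011e-01) = 65.857153
converged: |Δa| < 1e-12 after 5 iterations
sag = a·(cosh(S/(2a)) − 1) = 65.857153·(cosh(0.938448) − 1) = 31.191446
T_max/T_min = cosh(S/(2a)) = 1.473623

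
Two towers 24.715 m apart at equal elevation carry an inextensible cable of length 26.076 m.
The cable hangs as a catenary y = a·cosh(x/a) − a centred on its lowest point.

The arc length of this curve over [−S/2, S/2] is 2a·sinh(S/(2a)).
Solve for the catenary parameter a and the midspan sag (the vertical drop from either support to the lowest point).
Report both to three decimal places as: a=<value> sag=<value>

a=21.674 sag=3.619

seed: a₀ = √(S³/(24(L−S))) = √(24.715³/(24·1.361)) = 21.498405
iter 1: u=0.574810  f(a)=+2.266e-02  f'(a)=-1.308e-01  a ← 21.498405 − (+2.266e-02/-1.308e-01) = 21.671598
iter 2: u=0.570216  f(a)=+2.768e-04  f'(a)=-1.277e-01  a ← 21.671598 − (+2.768e-04/-1.277e-01) = 21.673766
iter 3: u=0.570159  f(a)=+4.242e-08  f'(a)=-1.276e-01  a ← 21.673766 − (+4.242e-08/-1.276e-01) = 21.673767
iter 4: u=0.570159  f(a)=+3.553e-15  f'(a)=-1.276e-01  a ← 21.673767 − (+3.553e-15/-1.276e-01) = 21.673767
converged: |Δa| < 1e-12 after 4 iterations
sag = a·(cosh(S/(2a)) − 1) = 21.673767·(cosh(0.570159) − 1) = 3.619347
T_max/T_min = cosh(S/(2a)) = 1.166992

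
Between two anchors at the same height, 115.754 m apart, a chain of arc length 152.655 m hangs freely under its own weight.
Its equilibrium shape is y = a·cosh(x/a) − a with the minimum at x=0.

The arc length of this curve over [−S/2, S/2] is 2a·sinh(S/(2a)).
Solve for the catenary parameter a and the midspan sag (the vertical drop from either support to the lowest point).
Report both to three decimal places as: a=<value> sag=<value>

a=43.719 sag=44.243

seed: a₀ = √(S³/(24(L−S))) = √(115.754³/(24·36.901)) = 41.848445
iter 1: u=1.383014  f(a)=+3.694e+00  f'(a)=-2.125e+00  a ← 41.848445 − (+3.694e+00/-2.125e+00) = 43.587069
iter 2: u=1.327848  f(a)=+2.427e-01  f'(a)=-1.854e+00  a ← 43.587069 − (+2.427e-01/-1.854e+00) = 43.717974
iter 3: u=1.323872  f(a)=+1.210e-03  f'(a)=-1.835e+00  a ← 43.717974 − (+1.210e-03/-1.835e+00) = 43.718633
iter 4: u=1.323852  f(a)=+3.043e-08  f'(a)=-1.835e+00  a ← 43.718633 − (+3.043e-08/-1.835e+00) = 43.718633
iter 5: u=1.323852  f(a)=+0.000e+00  f'(a)=-1.835e+00  a ← 43.718633 − (+0.000e+00/-1.835e+00) = 43.718633
converged: |Δa| < 1e-12 after 5 iterations
sag = a·(cosh(S/(2a)) − 1) = 43.718633·(cosh(1.323852) − 1) = 44.242757
T_max/T_min = cosh(S/(2a)) = 2.011989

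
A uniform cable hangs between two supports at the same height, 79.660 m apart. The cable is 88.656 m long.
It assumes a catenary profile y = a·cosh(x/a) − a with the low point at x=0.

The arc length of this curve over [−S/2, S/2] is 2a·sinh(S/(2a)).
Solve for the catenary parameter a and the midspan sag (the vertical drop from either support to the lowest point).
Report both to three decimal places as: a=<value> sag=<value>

seed: a₀ = √(S³/(24(L−S))) = √(79.660³/(24·8.996)) = 48.387157
iter 1: u=0.823152  f(a)=+3.097e-01  f'(a)=-3.976e-01  a ← 48.387157 − (+3.097e-01/-3.976e-01) = 49.166088
iter 2: u=0.810111  f(a)=+7.638e-03  f'(a)=-3.783e-01  a ← 49.166088 − (+7.638e-03/-3.783e-01) = 49.186280
iter 3: u=0.809779  f(a)=+4.904e-06  f'(a)=-3.778e-01  a ← 49.186280 − (+4.904e-06/-3.778e-01) = 49.186293
iter 4: u=0.809778  f(a)=+2.032e-12  f'(a)=-3.778e-01  a ← 49.186293 − (+2.032e-12/-3.778e-01) = 49.186293
converged: |Δa| < 1e-12 after 4 iterations
sag = a·(cosh(S/(2a)) − 1) = 49.186293·(cosh(0.809778) − 1) = 17.027475
T_max/T_min = cosh(S/(2a)) = 1.346183

a=49.186 sag=17.027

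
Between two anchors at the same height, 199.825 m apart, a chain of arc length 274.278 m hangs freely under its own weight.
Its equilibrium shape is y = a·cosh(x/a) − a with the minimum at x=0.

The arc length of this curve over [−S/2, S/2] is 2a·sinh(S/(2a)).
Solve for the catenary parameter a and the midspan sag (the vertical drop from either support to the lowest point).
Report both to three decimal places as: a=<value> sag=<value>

a=70.278 sag=83.820

seed: a₀ = √(S³/(24(L−S))) = √(199.825³/(24·74.453)) = 66.823314
iter 1: u=1.495174  f(a)=+8.779e+00  f'(a)=-2.768e+00  a ← 66.823314 − (+8.779e+00/-2.768e+00) = 69.995004
iter 2: u=1.427423  f(a)=+6.637e-01  f'(a)=-2.364e+00  a ← 69.995004 − (+6.637e-01/-2.364e+00) = 70.275788
iter 3: u=1.421720  f(a)=+4.480e-03  f'(a)=-2.332e+00  a ← 70.275788 − (+4.480e-03/-2.332e+00) = 70.277709
iter 4: u=1.421681  f(a)=+2.071e-07  f'(a)=-2.332e+00  a ← 70.277709 − (+2.071e-07/-2.332e+00) = 70.277709
iter 5: u=1.421681  f(a)=+0.000e+00  f'(a)=-2.332e+00  a ← 70.277709 − (+0.000e+00/-2.332e+00) = 70.277709
converged: |Δa| < 1e-12 after 5 iterations
sag = a·(cosh(S/(2a)) − 1) = 70.277709·(cosh(1.421681) − 1) = 83.819863
T_max/T_min = cosh(S/(2a)) = 2.192695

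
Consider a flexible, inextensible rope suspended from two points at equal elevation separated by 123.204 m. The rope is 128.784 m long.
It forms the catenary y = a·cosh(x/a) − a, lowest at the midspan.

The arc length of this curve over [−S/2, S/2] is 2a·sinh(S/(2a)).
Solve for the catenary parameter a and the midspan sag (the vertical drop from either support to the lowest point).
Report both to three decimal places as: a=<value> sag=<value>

a=118.967 sag=16.309

seed: a₀ = √(S³/(24(L−S))) = √(123.204³/(24·5.580)) = 118.171974
iter 1: u=0.521291  f(a)=+7.631e-02  f'(a)=-9.703e-02  a ← 118.171974 − (+7.631e-02/-9.703e-02) = 118.958423
iter 2: u=0.517845  f(a)=+7.685e-04  f'(a)=-9.508e-02  a ← 118.958423 − (+7.685e-04/-9.508e-02) = 118.966505
iter 3: u=0.517810  f(a)=+7.970e-08  f'(a)=-9.506e-02  a ← 118.966505 − (+7.970e-08/-9.506e-02) = 118.966506
iter 4: u=0.517810  f(a)=+0.000e+00  f'(a)=-9.506e-02  a ← 118.966506 − (+0.000e+00/-9.506e-02) = 118.966506
converged: |Δa| < 1e-12 after 4 iterations
sag = a·(cosh(S/(2a)) − 1) = 118.966506·(cosh(0.517810) − 1) = 16.308618
T_max/T_min = cosh(S/(2a)) = 1.137086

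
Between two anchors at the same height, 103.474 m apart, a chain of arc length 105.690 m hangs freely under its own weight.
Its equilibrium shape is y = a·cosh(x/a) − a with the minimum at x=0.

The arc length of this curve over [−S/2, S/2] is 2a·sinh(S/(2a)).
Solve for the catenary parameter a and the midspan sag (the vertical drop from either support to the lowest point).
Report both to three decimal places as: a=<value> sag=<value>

a=144.791 sag=9.342

seed: a₀ = √(S³/(24(L−S))) = √(103.474³/(24·2.216)) = 144.329916
iter 1: u=0.358463  f(a)=+1.428e-02  f'(a)=-3.110e-02  a ← 144.329916 − (+1.428e-02/-3.110e-02) = 144.789055
iter 2: u=0.357327  f(a)=+6.843e-05  f'(a)=-3.081e-02  a ← 144.789055 − (+6.843e-05/-3.081e-02) = 144.791277
iter 3: u=0.357321  f(a)=+1.588e-09  f'(a)=-3.080e-02  a ← 144.791277 − (+1.588e-09/-3.080e-02) = 144.791277
iter 4: u=0.357321  f(a)=-1.421e-14  f'(a)=-3.080e-02  a ← 144.791277 − (-1.421e-14/-3.080e-02) = 144.791277
converged: |Δa| < 1e-12 after 4 iterations
sag = a·(cosh(S/(2a)) − 1) = 144.791277·(cosh(0.357321) − 1) = 9.342132
T_max/T_min = cosh(S/(2a)) = 1.064521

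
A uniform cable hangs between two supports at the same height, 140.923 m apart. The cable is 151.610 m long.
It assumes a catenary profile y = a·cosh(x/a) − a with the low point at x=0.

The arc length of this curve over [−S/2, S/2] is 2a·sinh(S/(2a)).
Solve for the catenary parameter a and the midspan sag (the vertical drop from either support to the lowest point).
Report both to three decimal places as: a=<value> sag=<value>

a=105.625 sag=24.387

seed: a₀ = √(S³/(24(L−S))) = √(140.923³/(24·10.687)) = 104.457420
iter 1: u=0.674548  f(a)=+2.458e-01  f'(a)=-2.141e-01  a ← 104.457420 − (+2.458e-01/-2.141e-01) = 105.605519
iter 2: u=0.667214  f(a)=+4.111e-03  f'(a)=-2.070e-01  a ← 105.605519 − (+4.111e-03/-2.070e-01) = 105.625382
iter 3: u=0.667089  f(a)=+1.194e-06  f'(a)=-2.069e-01  a ← 105.625382 − (+1.194e-06/-2.069e-01) = 105.625387
iter 4: u=0.667089  f(a)=+8.527e-14  f'(a)=-2.069e-01  a ← 105.625387 − (+8.527e-14/-2.069e-01) = 105.625387
converged: |Δa| < 1e-12 after 4 iterations
sag = a·(cosh(S/(2a)) − 1) = 105.625387·(cosh(0.667089) − 1) = 24.386614
T_max/T_min = cosh(S/(2a)) = 1.230878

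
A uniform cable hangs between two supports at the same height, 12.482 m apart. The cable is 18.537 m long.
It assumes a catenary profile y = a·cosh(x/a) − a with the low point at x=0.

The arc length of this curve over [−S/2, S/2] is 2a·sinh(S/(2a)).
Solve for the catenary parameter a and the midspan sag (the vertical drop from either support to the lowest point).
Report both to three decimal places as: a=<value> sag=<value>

seed: a₀ = √(S³/(24(L−S))) = √(12.482³/(24·6.055)) = 3.658167
iter 1: u=1.706046  f(a)=+9.448e-01  f'(a)=-4.380e+00  a ← 3.658167 − (+9.448e-01/-4.380e+00) = 3.873888
iter 2: u=1.611043  f(a)=+9.002e-02  f'(a)=-3.581e+00  a ← 3.873888 − (+9.002e-02/-3.581e+00) = 3.899022
iter 3: u=1.600658  f(a)=+1.007e-03  f'(a)=-3.502e+00  a ← 3.899022 − (+1.007e-03/-3.502e+00) = 3.899310
iter 4: u=1.600540  f(a)=+1.292e-07  f'(a)=-3.501e+00  a ← 3.899310 − (+1.292e-07/-3.501e+00) = 3.899310
iter 5: u=1.600540  f(a)=+3.553e-15  f'(a)=-3.501e+00  a ← 3.899310 − (+3.553e-15/-3.501e+00) = 3.899310
converged: |Δa| < 1e-12 after 5 iterations
sag = a·(cosh(S/(2a)) − 1) = 3.899310·(cosh(1.600540) − 1) = 6.156022
T_max/T_min = cosh(S/(2a)) = 2.578747

a=3.899 sag=6.156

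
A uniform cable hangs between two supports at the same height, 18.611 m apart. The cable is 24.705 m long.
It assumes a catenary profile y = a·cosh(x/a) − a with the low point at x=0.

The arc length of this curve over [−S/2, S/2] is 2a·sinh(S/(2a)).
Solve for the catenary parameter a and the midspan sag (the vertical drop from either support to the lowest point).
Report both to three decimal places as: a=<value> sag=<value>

seed: a₀ = √(S³/(24(L−S))) = √(18.611³/(24·6.094)) = 6.638924
iter 1: u=1.401658  f(a)=+6.274e-01  f'(a)=-2.223e+00  a ← 6.638924 − (+6.274e-01/-2.223e+00) = 6.921189
iter 2: u=1.344495  f(a)=+4.223e-02  f'(a)=-1.933e+00  a ← 6.921189 − (+4.223e-02/-1.933e+00) = 6.943040
iter 3: u=1.340263  f(a)=+2.219e-04  f'(a)=-1.912e+00  a ← 6.943040 − (+2.219e-04/-1.912e+00) = 6.943156
iter 4: u=1.340241  f(a)=+6.196e-09  f'(a)=-1.912e+00  a ← 6.943156 − (+6.196e-09/-1.912e+00) = 6.943156
iter 5: u=1.340241  f(a)=+0.000e+00  f'(a)=-1.912e+00  a ← 6.943156 − (+0.000e+00/-1.912e+00) = 6.943156
converged: |Δa| < 1e-12 after 5 iterations
sag = a·(cosh(S/(2a)) − 1) = 6.943156·(cosh(1.340241) − 1) = 7.226942
T_max/T_min = cosh(S/(2a)) = 2.040873

a=6.943 sag=7.227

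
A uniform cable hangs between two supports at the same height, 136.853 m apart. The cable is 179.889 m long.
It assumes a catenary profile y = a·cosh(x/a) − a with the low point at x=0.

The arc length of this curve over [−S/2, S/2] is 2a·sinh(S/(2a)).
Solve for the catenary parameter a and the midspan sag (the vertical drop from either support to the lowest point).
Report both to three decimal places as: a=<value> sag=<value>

seed: a₀ = √(S³/(24(L−S))) = √(136.853³/(24·43.036)) = 49.814975
iter 1: u=1.373613  f(a)=+4.247e+00  f'(a)=-2.077e+00  a ← 49.814975 − (+4.247e+00/-2.077e+00) = 51.860293
iter 2: u=1.319439  f(a)=+2.756e-01  f'(a)=-1.815e+00  a ← 51.860293 − (+2.756e-01/-1.815e+00) = 52.012126
iter 3: u=1.315587  f(a)=+1.338e-03  f'(a)=-1.797e+00  a ← 52.012126 − (+1.338e-03/-1.797e+00) = 52.012871
iter 4: u=1.315569  f(a)=+3.190e-08  f'(a)=-1.797e+00  a ← 52.012871 − (+3.190e-08/-1.797e+00) = 52.012871
iter 5: u=1.315569  f(a)=+0.000e+00  f'(a)=-1.797e+00  a ← 52.012871 − (+0.000e+00/-1.797e+00) = 52.012871
converged: |Δa| < 1e-12 after 5 iterations
sag = a·(cosh(S/(2a)) − 1) = 52.012871·(cosh(1.315569) − 1) = 51.887812
T_max/T_min = cosh(S/(2a)) = 1.997596

a=52.013 sag=51.888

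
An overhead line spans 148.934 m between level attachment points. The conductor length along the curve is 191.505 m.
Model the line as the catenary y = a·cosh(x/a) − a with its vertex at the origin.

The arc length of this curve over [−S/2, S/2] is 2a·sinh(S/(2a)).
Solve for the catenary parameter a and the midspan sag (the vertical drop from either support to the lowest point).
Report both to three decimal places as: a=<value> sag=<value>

seed: a₀ = √(S³/(24(L−S))) = √(148.934³/(24·42.571)) = 56.862799
iter 1: u=1.309591  f(a)=+3.803e+00  f'(a)=-1.770e+00  a ← 56.862799 − (+3.803e+00/-1.770e+00) = 59.011064
iter 2: u=1.261916  f(a)=+2.262e-01  f'(a)=-1.566e+00  a ← 59.011064 − (+2.262e-01/-1.566e+00) = 59.155522
iter 3: u=1.258834  f(a)=+9.115e-04  f'(a)=-1.553e+00  a ← 59.155522 − (+9.115e-04/-1.553e+00) = 59.156109
iter 4: u=1.258822  f(a)=+1.494e-08  f'(a)=-1.553e+00  a ← 59.156109 − (+1.494e-08/-1.553e+00) = 59.156109
iter 5: u=1.258822  f(a)=-2.842e-14  f'(a)=-1.553e+00  a ← 59.156109 − (-2.842e-14/-1.553e+00) = 59.156109
converged: |Δa| < 1e-12 after 5 iterations
sag = a·(cosh(S/(2a)) − 1) = 59.156109·(cosh(1.258822) − 1) = 53.396041
T_max/T_min = cosh(S/(2a)) = 1.902629

a=59.156 sag=53.396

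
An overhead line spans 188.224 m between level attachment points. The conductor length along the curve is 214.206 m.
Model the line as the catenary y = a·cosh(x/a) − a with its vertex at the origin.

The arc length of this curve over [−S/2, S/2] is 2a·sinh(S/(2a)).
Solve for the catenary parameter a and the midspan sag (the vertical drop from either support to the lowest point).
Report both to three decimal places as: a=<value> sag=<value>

seed: a₀ = √(S³/(24(L−S))) = √(188.224³/(24·25.982)) = 103.411917
iter 1: u=0.910069  f(a)=+1.097e+00  f'(a)=-5.454e-01  a ← 103.411917 − (+1.097e+00/-5.454e-01) = 105.424174
iter 2: u=0.892698  f(a)=+3.285e-02  f'(a)=-5.132e-01  a ← 105.424174 − (+3.285e-02/-5.132e-01) = 105.488190
iter 3: u=0.892157  f(a)=+3.145e-05  f'(a)=-5.122e-01  a ← 105.488190 − (+3.145e-05/-5.122e-01) = 105.488252
iter 4: u=0.892156  f(a)=+2.888e-11  f'(a)=-5.122e-01  a ← 105.488252 − (+2.888e-11/-5.122e-01) = 105.488252
converged: |Δa| < 1e-12 after 4 iterations
sag = a·(cosh(S/(2a)) − 1) = 105.488252·(cosh(0.892156) − 1) = 44.840800
T_max/T_min = cosh(S/(2a)) = 1.425079

a=105.488 sag=44.841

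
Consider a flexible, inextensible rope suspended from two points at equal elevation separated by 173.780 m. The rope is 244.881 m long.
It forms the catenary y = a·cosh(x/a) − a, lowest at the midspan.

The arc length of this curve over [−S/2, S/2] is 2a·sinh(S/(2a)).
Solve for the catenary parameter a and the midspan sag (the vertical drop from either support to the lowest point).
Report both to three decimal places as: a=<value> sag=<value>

a=58.583 sag=77.150

seed: a₀ = √(S³/(24(L−S))) = √(173.780³/(24·71.101)) = 55.456980
iter 1: u=1.566800  f(a)=+9.255e+00  f'(a)=-3.251e+00  a ← 55.456980 − (+9.255e+00/-3.251e+00) = 58.303435
iter 2: u=1.490307  f(a)=+7.603e-01  f'(a)=-2.737e+00  a ← 58.303435 − (+7.603e-01/-2.737e+00) = 58.581191
iter 3: u=1.483241  f(a)=+6.146e-03  f'(a)=-2.693e+00  a ← 58.581191 − (+6.146e-03/-2.693e+00) = 58.583473
iter 4: u=1.483183  f(a)=+4.087e-07  f'(a)=-2.693e+00  a ← 58.583473 − (+4.087e-07/-2.693e+00) = 58.583473
iter 5: u=1.483183  f(a)=+0.000e+00  f'(a)=-2.693e+00  a ← 58.583473 − (+0.000e+00/-2.693e+00) = 58.583473
converged: |Δa| < 1e-12 after 5 iterations
sag = a·(cosh(S/(2a)) − 1) = 58.583473·(cosh(1.483183) − 1) = 77.150456
T_max/T_min = cosh(S/(2a)) = 2.316932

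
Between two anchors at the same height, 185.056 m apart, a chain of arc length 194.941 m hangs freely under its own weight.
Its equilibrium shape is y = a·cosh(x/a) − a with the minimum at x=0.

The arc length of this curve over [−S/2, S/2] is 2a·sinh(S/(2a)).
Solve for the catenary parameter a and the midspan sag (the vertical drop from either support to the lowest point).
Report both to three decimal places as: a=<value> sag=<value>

a=164.735 sag=26.676

seed: a₀ = √(S³/(24(L−S))) = √(185.056³/(24·9.885)) = 163.440920
iter 1: u=0.566125  f(a)=+1.596e-01  f'(a)=-1.249e-01  a ← 163.440920 − (+1.596e-01/-1.249e-01) = 164.719082
iter 2: u=0.561732  f(a)=+1.892e-03  f'(a)=-1.219e-01  a ← 164.719082 − (+1.892e-03/-1.219e-01) = 164.734596
iter 3: u=0.561679  f(a)=+2.728e-07  f'(a)=-1.219e-01  a ← 164.734596 − (+2.728e-07/-1.219e-01) = 164.734599
iter 4: u=0.561679  f(a)=+2.842e-14  f'(a)=-1.219e-01  a ← 164.734599 − (+2.842e-14/-1.219e-01) = 164.734599
converged: |Δa| < 1e-12 after 4 iterations
sag = a·(cosh(S/(2a)) − 1) = 164.734599·(cosh(0.561679) − 1) = 26.675919
T_max/T_min = cosh(S/(2a)) = 1.161933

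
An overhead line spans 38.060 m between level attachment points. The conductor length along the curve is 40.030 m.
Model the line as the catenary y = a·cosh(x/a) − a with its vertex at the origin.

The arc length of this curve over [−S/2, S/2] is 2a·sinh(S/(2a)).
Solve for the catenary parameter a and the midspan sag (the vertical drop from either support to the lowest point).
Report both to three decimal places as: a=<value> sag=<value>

a=34.410 sag=5.398

seed: a₀ = √(S³/(24(L−S))) = √(38.060³/(24·1.970)) = 34.147935
iter 1: u=0.557281  f(a)=+3.082e-02  f'(a)=-1.190e-01  a ← 34.147935 − (+3.082e-02/-1.190e-01) = 34.406898
iter 2: u=0.553087  f(a)=+3.541e-04  f'(a)=-1.163e-01  a ← 34.406898 − (+3.541e-04/-1.163e-01) = 34.409943
iter 3: u=0.553038  f(a)=+4.795e-08  f'(a)=-1.163e-01  a ← 34.409943 − (+4.795e-08/-1.163e-01) = 34.409943
iter 4: u=0.553038  f(a)=+0.000e+00  f'(a)=-1.163e-01  a ← 34.409943 − (+0.000e+00/-1.163e-01) = 34.409943
converged: |Δa| < 1e-12 after 4 iterations
sag = a·(cosh(S/(2a)) − 1) = 34.409943·(cosh(0.553038) − 1) = 5.397649
T_max/T_min = cosh(S/(2a)) = 1.156863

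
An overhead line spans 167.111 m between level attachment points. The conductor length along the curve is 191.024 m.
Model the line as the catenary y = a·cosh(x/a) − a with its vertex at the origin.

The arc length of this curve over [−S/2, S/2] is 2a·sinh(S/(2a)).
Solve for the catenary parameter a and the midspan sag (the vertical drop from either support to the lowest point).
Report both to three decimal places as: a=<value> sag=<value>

seed: a₀ = √(S³/(24(L−S))) = √(167.111³/(24·23.913)) = 90.174741
iter 1: u=0.926595  f(a)=+1.048e+00  f'(a)=-5.773e-01  a ← 90.174741 − (+1.048e+00/-5.773e-01) = 91.989658
iter 2: u=0.908314  f(a)=+3.247e-02  f'(a)=-5.420e-01  a ← 91.989658 − (+3.247e-02/-5.420e-01) = 92.049559
iter 3: u=0.907723  f(a)=+3.339e-05  f'(a)=-5.409e-01  a ← 92.049559 − (+3.339e-05/-5.409e-01) = 92.049620
iter 4: u=0.907722  f(a)=+3.539e-11  f'(a)=-5.409e-01  a ← 92.049620 − (+3.539e-11/-5.409e-01) = 92.049620
converged: |Δa| < 1e-12 after 4 iterations
sag = a·(cosh(S/(2a)) − 1) = 92.049620·(cosh(0.907722) − 1) = 40.599069
T_max/T_min = cosh(S/(2a)) = 1.441056

a=92.050 sag=40.599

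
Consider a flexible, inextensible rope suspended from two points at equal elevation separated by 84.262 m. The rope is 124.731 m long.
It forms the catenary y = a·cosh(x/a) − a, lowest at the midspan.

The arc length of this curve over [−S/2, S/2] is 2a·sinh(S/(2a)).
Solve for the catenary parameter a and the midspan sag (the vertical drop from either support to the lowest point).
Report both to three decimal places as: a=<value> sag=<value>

seed: a₀ = √(S³/(24(L−S))) = √(84.262³/(24·40.469)) = 24.818800
iter 1: u=1.697544  f(a)=+6.247e+00  f'(a)=-4.303e+00  a ← 24.818800 − (+6.247e+00/-4.303e+00) = 26.270682
iter 2: u=1.603727  f(a)=+5.902e-01  f'(a)=-3.525e+00  a ← 26.270682 − (+5.902e-01/-3.525e+00) = 26.438095
iter 3: u=1.593572  f(a)=+6.480e-03  f'(a)=-3.448e+00  a ← 26.438095 − (+6.480e-03/-3.448e+00) = 26.439975
iter 4: u=1.593458  f(a)=+8.000e-07  f'(a)=-3.447e+00  a ← 26.439975 − (+8.000e-07/-3.447e+00) = 26.439975
iter 5: u=1.593458  f(a)=+2.842e-14  f'(a)=-3.447e+00  a ← 26.439975 − (+2.842e-14/-3.447e+00) = 26.439975
converged: |Δa| < 1e-12 after 5 iterations
sag = a·(cosh(S/(2a)) − 1) = 26.439975·(cosh(1.593458) − 1) = 41.298698
T_max/T_min = cosh(S/(2a)) = 2.561979

a=26.440 sag=41.299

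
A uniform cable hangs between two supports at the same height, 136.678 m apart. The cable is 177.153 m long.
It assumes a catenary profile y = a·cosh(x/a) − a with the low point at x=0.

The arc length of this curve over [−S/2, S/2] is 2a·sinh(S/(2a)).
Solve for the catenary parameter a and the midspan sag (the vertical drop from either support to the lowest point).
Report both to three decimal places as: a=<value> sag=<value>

a=53.406 sag=50.025

seed: a₀ = √(S³/(24(L−S))) = √(136.678³/(24·40.475)) = 51.268295
iter 1: u=1.332968  f(a)=+3.752e+00  f'(a)=-1.878e+00  a ← 51.268295 − (+3.752e+00/-1.878e+00) = 53.266137
iter 2: u=1.282973  f(a)=+2.304e-01  f'(a)=-1.654e+00  a ← 53.266137 − (+2.304e-01/-1.654e+00) = 53.405494
iter 3: u=1.279625  f(a)=+9.953e-04  f'(a)=-1.639e+00  a ← 53.405494 − (+9.953e-04/-1.639e+00) = 53.406101
iter 4: u=1.279610  f(a)=+1.875e-08  f'(a)=-1.639e+00  a ← 53.406101 − (+1.875e-08/-1.639e+00) = 53.406101
iter 5: u=1.279610  f(a)=-2.842e-14  f'(a)=-1.639e+00  a ← 53.406101 − (-2.842e-14/-1.639e+00) = 53.406101
converged: |Δa| < 1e-12 after 5 iterations
sag = a·(cosh(S/(2a)) − 1) = 53.406101·(cosh(1.279610) − 1) = 50.025074
T_max/T_min = cosh(S/(2a)) = 1.936692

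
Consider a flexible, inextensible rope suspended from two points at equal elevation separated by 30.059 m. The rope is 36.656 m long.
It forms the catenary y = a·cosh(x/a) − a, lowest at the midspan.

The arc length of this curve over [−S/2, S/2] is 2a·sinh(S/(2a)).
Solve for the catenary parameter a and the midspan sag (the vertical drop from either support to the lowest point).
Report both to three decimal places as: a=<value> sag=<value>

a=13.508 sag=9.260

seed: a₀ = √(S³/(24(L−S))) = √(30.059³/(24·6.597)) = 13.097335
iter 1: u=1.147524  f(a)=+4.482e-01  f'(a)=-1.146e+00  a ← 13.097335 − (+4.482e-01/-1.146e+00) = 13.488306
iter 2: u=1.114261  f(a)=+2.085e-02  f'(a)=-1.042e+00  a ← 13.488306 − (+2.085e-02/-1.042e+00) = 13.508319
iter 3: u=1.112611  f(a)=+5.001e-05  f'(a)=-1.037e+00  a ← 13.508319 − (+5.001e-05/-1.037e+00) = 13.508367
iter 4: u=1.112607  f(a)=+2.892e-10  f'(a)=-1.037e+00  a ← 13.508367 − (+2.892e-10/-1.037e+00) = 13.508367
iter 5: u=1.112607  f(a)=-7.105e-15  f'(a)=-1.037e+00  a ← 13.508367 − (-7.105e-15/-1.037e+00) = 13.508367
converged: |Δa| < 1e-12 after 5 iterations
sag = a·(cosh(S/(2a)) − 1) = 13.508367·(cosh(1.112607) − 1) = 9.259847
T_max/T_min = cosh(S/(2a)) = 1.685490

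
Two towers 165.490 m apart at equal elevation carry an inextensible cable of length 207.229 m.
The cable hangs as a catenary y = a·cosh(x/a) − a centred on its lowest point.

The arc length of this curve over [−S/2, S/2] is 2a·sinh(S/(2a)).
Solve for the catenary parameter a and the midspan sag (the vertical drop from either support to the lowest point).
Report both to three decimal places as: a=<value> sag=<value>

a=69.674 sag=55.188

seed: a₀ = √(S³/(24(L−S))) = √(165.490³/(24·41.739)) = 67.263737
iter 1: u=1.230158  f(a)=+3.274e+00  f'(a)=-1.439e+00  a ← 67.263737 − (+3.274e+00/-1.439e+00) = 69.538709
iter 2: u=1.189913  f(a)=+1.735e-01  f'(a)=-1.290e+00  a ← 69.538709 − (+1.735e-01/-1.290e+00) = 69.673119
iter 3: u=1.187617  f(a)=+5.470e-04  f'(a)=-1.282e+00  a ← 69.673119 − (+5.470e-04/-1.282e+00) = 69.673546
iter 4: u=1.187610  f(a)=+5.478e-09  f'(a)=-1.282e+00  a ← 69.673546 − (+5.478e-09/-1.282e+00) = 69.673546
iter 5: u=1.187610  f(a)=+0.000e+00  f'(a)=-1.282e+00  a ← 69.673546 − (+0.000e+00/-1.282e+00) = 69.673546
converged: |Δa| < 1e-12 after 5 iterations
sag = a·(cosh(S/(2a)) − 1) = 69.673546·(cosh(1.187610) − 1) = 55.187848
T_max/T_min = cosh(S/(2a)) = 1.792092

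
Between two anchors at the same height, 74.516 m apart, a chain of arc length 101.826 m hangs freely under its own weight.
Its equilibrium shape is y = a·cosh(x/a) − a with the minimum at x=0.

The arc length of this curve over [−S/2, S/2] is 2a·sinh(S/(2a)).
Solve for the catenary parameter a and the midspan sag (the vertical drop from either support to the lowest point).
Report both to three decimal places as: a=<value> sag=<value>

a=26.404 sag=30.948

seed: a₀ = √(S³/(24(L−S))) = √(74.516³/(24·27.310)) = 25.125102
iter 1: u=1.482899  f(a)=+3.165e+00  f'(a)=-2.691e+00  a ← 25.125102 − (+3.165e+00/-2.691e+00) = 26.301150
iter 2: u=1.416592  f(a)=+2.358e-01  f'(a)=-2.304e+00  a ← 26.301150 − (+2.358e-01/-2.304e+00) = 26.403494
iter 3: u=1.411101  f(a)=+1.541e-03  f'(a)=-2.274e+00  a ← 26.403494 − (+1.541e-03/-2.274e+00) = 26.404172
iter 4: u=1.411065  f(a)=+6.683e-08  f'(a)=-2.274e+00  a ← 26.404172 − (+6.683e-08/-2.274e+00) = 26.404172
iter 5: u=1.411065  f(a)=+1.421e-14  f'(a)=-2.274e+00  a ← 26.404172 − (+1.421e-14/-2.274e+00) = 26.404172
converged: |Δa| < 1e-12 after 5 iterations
sag = a·(cosh(S/(2a)) − 1) = 26.404172·(cosh(1.411065) − 1) = 30.948368
T_max/T_min = cosh(S/(2a)) = 2.172101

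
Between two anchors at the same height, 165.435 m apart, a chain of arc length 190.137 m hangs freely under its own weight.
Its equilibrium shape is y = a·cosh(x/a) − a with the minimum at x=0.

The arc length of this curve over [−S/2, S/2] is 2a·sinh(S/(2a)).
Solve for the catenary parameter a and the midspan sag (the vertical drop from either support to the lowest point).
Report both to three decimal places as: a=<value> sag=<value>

a=89.285 sag=41.137

seed: a₀ = √(S³/(24(L−S))) = √(165.435³/(24·24.702)) = 87.391544
iter 1: u=0.946516  f(a)=+1.130e+00  f'(a)=-6.176e-01  a ← 87.391544 − (+1.130e+00/-6.176e-01) = 89.221846
iter 2: u=0.927099  f(a)=+3.649e-02  f'(a)=-5.783e-01  a ← 89.221846 − (+3.649e-02/-5.783e-01) = 89.284940
iter 3: u=0.926444  f(a)=+4.083e-05  f'(a)=-5.770e-01  a ← 89.284940 − (+4.083e-05/-5.770e-01) = 89.285011
iter 4: u=0.926443  f(a)=+5.124e-11  f'(a)=-5.770e-01  a ← 89.285011 − (+5.124e-11/-5.770e-01) = 89.285011
converged: |Δa| < 1e-12 after 4 iterations
sag = a·(cosh(S/(2a)) − 1) = 89.285011·(cosh(0.926443) − 1) = 41.136739
T_max/T_min = cosh(S/(2a)) = 1.460735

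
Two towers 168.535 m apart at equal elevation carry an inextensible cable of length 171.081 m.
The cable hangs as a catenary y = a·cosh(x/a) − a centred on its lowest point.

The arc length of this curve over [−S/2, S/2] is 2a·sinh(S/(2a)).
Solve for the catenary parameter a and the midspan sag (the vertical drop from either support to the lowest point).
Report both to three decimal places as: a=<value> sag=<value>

a=280.530 sag=12.752

seed: a₀ = √(S³/(24(L−S))) = √(168.535³/(24·2.546)) = 279.898350
iter 1: u=0.301065  f(a)=+1.156e-02  f'(a)=-1.836e-02  a ← 279.898350 − (+1.156e-02/-1.836e-02) = 280.528241
iter 2: u=0.300389  f(a)=+3.915e-05  f'(a)=-1.823e-02  a ← 280.528241 − (+3.915e-05/-1.823e-02) = 280.530388
iter 3: u=0.300386  f(a)=+4.522e-10  f'(a)=-1.823e-02  a ← 280.530388 − (+4.522e-10/-1.823e-02) = 280.530389
iter 4: u=0.300386  f(a)=-2.842e-14  f'(a)=-1.823e-02  a ← 280.530389 − (-2.842e-14/-1.823e-02) = 280.530389
converged: |Δa| < 1e-12 after 4 iterations
sag = a·(cosh(S/(2a)) − 1) = 280.530389·(cosh(0.300386) − 1) = 12.751858
T_max/T_min = cosh(S/(2a)) = 1.045456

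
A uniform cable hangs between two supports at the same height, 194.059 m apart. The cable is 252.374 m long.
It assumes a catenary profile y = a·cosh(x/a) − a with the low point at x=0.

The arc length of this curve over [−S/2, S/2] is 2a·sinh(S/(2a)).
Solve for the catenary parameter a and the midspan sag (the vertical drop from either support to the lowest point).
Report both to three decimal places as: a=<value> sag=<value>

seed: a₀ = √(S³/(24(L−S))) = √(194.059³/(24·58.315)) = 72.261159
iter 1: u=1.342761  f(a)=+5.489e+00  f'(a)=-1.924e+00  a ← 72.261159 − (+5.489e+00/-1.924e+00) = 75.113255
iter 2: u=1.291776  f(a)=+3.417e-01  f'(a)=-1.692e+00  a ← 75.113255 − (+3.417e-01/-1.692e+00) = 75.315240
iter 3: u=1.288312  f(a)=+1.519e-03  f'(a)=-1.677e+00  a ← 75.315240 − (+1.519e-03/-1.677e+00) = 75.316146
iter 4: u=1.288296  f(a)=+3.029e-08  f'(a)=-1.677e+00  a ← 75.316146 − (+3.029e-08/-1.677e+00) = 75.316146
iter 5: u=1.288296  f(a)=-2.842e-14  f'(a)=-1.677e+00  a ← 75.316146 − (-2.842e-14/-1.677e+00) = 75.316146
converged: |Δa| < 1e-12 after 5 iterations
sag = a·(cosh(S/(2a)) − 1) = 75.316146·(cosh(1.288296) − 1) = 71.638544
T_max/T_min = cosh(S/(2a)) = 1.951171

a=75.316 sag=71.639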